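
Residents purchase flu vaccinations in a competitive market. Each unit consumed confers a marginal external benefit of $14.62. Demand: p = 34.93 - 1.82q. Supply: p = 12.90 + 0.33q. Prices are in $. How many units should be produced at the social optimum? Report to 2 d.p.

q* = 17.05

Social marginal benefit = demand + MEB = 49.55 - 1.82q.
Set SMB = MC: 49.55 - 1.82q = 12.90 + 0.33q → q* = 17.0465.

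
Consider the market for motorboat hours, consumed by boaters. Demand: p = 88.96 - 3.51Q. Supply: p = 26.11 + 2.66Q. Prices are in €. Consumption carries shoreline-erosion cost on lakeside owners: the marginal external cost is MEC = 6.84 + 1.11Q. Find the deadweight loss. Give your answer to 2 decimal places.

DWL = €22.62

Market equilibrium (private): 26.11 + 2.66Q = 88.96 - 3.51Q → Q_m = 10.1864.
Social marginal benefit = demand − MEC = 82.12 - 4.62Q.
Set SMB = MC: 82.12 - 4.62Q = 26.11 + 2.66Q → Q* = 7.6937.
Height of the DWL triangle at Q_m is MC(Q_m) − SMB(Q_m) = MEC(Q_m) = 18.1469.
DWL = ½ × 2.4927 × 18.1469 = 22.6174.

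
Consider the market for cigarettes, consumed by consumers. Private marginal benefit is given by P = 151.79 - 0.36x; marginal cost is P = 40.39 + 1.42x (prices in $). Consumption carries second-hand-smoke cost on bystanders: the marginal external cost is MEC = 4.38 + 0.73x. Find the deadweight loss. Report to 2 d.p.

Market equilibrium (private): 40.39 + 1.42x = 151.79 - 0.36x → x_m = 62.5843.
Social marginal benefit = demand − MEC = 147.41 - 1.09x.
Set SMB = MC: 147.41 - 1.09x = 40.39 + 1.42x → x* = 42.6375.
The loss is the area between SMB and MC from x* to x_m; with linear curves that's a triangle of height MEC(x_m).
DWL = ½ × 19.9468 × 50.0665 = 499.3332.

DWL = $499.33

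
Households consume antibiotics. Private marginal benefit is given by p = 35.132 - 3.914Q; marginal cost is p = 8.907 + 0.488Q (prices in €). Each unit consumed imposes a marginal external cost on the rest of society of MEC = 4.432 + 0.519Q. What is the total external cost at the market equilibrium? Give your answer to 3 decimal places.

Market equilibrium (private): 8.907 + 0.488Q = 35.132 - 3.914Q → Q_m = 5.9575.
Total external cost = ∫₀^{Q_m} (4.432 + 0.519Q) dQ = 4.432×5.9575 + ½×0.519×5.9575² = 35.6138.

€35.614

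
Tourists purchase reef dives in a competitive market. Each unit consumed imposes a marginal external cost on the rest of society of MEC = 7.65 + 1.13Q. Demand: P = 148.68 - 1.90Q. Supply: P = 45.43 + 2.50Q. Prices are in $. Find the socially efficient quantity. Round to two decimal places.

Social marginal benefit = demand − MEC = 141.03 - 3.03Q.
Set SMB = MC: 141.03 - 3.03Q = 45.43 + 2.50Q → Q* = 17.2875.

Q* = 17.29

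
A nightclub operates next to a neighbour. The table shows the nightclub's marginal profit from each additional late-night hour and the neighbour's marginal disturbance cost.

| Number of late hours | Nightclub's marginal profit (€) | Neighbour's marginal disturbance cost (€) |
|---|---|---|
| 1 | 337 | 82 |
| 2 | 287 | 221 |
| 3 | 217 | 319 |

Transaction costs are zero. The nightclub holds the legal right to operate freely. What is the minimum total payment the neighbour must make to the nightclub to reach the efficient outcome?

€217

Left alone the nightclub would choose level 3 (marginal profit stays positive).
Efficient level: k* = 2 (marginal profit ≥ marginal disturbance cost through 2).
The neighbour must at least cover the nightclub's forgone profit from cutting 3→2: 217 = 217.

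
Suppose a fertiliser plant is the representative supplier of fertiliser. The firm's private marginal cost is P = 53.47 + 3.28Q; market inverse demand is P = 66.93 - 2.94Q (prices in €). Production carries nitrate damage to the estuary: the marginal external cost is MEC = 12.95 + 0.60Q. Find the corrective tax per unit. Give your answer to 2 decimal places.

tax = €12.99 per unit

Social marginal cost = private MC + MEC = 66.42 + 3.88Q.
Set SMC = demand: 66.42 + 3.88Q = 66.93 - 2.94Q → Q* = 0.0748.
The Pigouvian tax equals MEC at Q*: 12.95 + 0.60×0.0748 = 12.9949.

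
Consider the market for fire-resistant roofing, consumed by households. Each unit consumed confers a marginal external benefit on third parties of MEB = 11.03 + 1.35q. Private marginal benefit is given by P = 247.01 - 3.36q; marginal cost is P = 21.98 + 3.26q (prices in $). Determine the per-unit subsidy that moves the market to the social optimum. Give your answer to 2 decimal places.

subsidy = $71.50 per unit

Social marginal benefit = demand + MEB = 258.04 - 2.01q.
Set SMB = MC: 258.04 - 2.01q = 21.98 + 3.26q → q* = 44.7932.
The Pigouvian subsidy equals MEB at q*: 11.03 + 1.35×44.7932 = 71.5008.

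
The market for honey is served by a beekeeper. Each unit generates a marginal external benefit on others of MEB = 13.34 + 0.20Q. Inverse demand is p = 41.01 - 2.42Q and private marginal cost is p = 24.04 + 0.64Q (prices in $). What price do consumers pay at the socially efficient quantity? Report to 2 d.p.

P = $15.36

Social marginal cost = private MC − MEB = 10.70 + 0.44Q.
Set SMC = demand: 10.70 + 0.44Q = 41.01 - 2.42Q → Q* = 10.5979.
Consumer price on the demand curve at Q*: 41.01 − 2.42×10.5979 = 15.3631.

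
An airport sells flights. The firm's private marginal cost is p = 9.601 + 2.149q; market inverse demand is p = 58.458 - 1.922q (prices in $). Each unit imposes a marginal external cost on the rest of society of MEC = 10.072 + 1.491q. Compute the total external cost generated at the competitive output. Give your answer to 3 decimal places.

$228.250

Market equilibrium (private): 9.601 + 2.149q = 58.458 - 1.922q → q_m = 12.0012.
Total external cost = ∫₀^{q_m} (10.072 + 1.491q) dq = 10.072×12.0012 + ½×1.491×12.0012² = 228.2496.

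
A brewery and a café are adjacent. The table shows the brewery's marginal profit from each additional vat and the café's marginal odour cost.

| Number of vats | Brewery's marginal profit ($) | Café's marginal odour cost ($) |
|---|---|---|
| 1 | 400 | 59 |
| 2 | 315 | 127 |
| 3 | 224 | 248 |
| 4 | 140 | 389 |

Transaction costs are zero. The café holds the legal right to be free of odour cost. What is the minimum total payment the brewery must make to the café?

$186

Efficient level: marginal profit ≥ marginal odour cost through level 2, so k* = 2.
With the café holding the right, the brewery must at least compensate total damage at k*: 59 + 127 = 186.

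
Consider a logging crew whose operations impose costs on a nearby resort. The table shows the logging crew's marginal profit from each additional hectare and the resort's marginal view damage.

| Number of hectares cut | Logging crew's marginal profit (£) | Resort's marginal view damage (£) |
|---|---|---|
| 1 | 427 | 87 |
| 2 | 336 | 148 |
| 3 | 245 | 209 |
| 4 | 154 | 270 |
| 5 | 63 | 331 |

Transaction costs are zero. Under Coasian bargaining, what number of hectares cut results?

3

Bargaining reaches the level where marginal profit last exceeds marginal view damage.
That holds through level 3 (245 ≥ 209) but not at 4 (154 < 270).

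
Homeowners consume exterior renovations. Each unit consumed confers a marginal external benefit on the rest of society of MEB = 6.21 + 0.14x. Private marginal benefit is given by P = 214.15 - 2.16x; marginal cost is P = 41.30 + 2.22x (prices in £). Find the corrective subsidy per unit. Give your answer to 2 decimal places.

subsidy = £12.12 per unit

Social marginal benefit = demand + MEB = 220.36 - 2.02x.
Set SMB = MC: 220.36 - 2.02x = 41.30 + 2.22x → x* = 42.2311.
The Pigouvian subsidy equals MEB at x*: 6.21 + 0.14×42.2311 = 12.1224.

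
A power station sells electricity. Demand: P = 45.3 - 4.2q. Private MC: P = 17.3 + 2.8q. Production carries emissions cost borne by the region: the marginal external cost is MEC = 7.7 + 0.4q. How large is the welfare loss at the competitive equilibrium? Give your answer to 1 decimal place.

DWL = 5.8

Market equilibrium (private): 17.3 + 2.8q = 45.3 - 4.2q → q_m = 4.0000.
Social marginal cost = private MC + MEC = 25.0 + 3.2q.
Set SMC = demand: 25.0 + 3.2q = 45.3 - 4.2q → q* = 2.7432.
Between q* and q_m the wedge SMC − demand runs linearly from 0 to MEC(q_m), so the loss is a triangle.
DWL = ½ × 1.2568 × 9.3000 = 5.8441.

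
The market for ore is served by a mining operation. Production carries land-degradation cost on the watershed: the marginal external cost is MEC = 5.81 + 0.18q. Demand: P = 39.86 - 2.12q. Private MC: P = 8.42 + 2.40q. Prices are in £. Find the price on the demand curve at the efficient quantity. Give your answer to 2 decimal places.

Social marginal cost = private MC + MEC = 14.23 + 2.58q.
Set SMC = demand: 14.23 + 2.58q = 39.86 - 2.12q → q* = 5.4532.
Consumer price on the demand curve at q*: 39.86 − 2.12×5.4532 = 28.2992.

P = £28.30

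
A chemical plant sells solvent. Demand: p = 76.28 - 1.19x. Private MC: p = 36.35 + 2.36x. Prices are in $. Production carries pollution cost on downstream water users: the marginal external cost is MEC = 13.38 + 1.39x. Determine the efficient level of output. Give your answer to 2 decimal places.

x* = 5.37

Social marginal cost = private MC + MEC = 49.73 + 3.75x.
Set SMC = demand: 49.73 + 3.75x = 76.28 - 1.19x → x* = 5.3745.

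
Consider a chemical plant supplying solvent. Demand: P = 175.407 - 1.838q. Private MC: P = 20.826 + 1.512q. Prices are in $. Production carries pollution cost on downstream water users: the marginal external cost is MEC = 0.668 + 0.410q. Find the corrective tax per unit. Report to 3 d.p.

tax = $17.451 per unit

Social marginal cost = private MC + MEC = 21.494 + 1.922q.
Set SMC = demand: 21.494 + 1.922q = 175.407 - 1.838q → q* = 40.9343.
The Pigouvian tax equals MEC at q*: 0.668 + 0.410×40.9343 = 17.4511.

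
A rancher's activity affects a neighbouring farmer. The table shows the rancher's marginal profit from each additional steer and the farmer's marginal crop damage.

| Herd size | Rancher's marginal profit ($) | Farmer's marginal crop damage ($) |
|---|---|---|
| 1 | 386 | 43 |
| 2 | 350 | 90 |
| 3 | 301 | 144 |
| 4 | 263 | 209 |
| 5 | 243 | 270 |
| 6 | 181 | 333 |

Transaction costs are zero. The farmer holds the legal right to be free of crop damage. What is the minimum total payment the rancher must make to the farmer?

Efficient level: marginal profit ≥ marginal crop damage through level 4, so k* = 4.
With the farmer holding the right, the rancher must at least compensate total damage at k*: 43 + 90 + 144 + 209 = 486.

$486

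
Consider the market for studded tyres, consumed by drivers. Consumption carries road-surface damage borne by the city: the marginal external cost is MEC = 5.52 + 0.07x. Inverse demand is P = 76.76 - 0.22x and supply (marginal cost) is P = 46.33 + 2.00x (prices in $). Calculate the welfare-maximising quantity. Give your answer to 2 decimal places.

Social marginal benefit = demand − MEC = 71.24 - 0.29x.
Set SMB = MC: 71.24 - 0.29x = 46.33 + 2.00x → x* = 10.8777.

x* = 10.88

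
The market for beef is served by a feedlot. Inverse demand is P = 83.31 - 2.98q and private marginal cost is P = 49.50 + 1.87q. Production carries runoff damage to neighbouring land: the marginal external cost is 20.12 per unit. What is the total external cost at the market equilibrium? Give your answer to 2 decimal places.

Market equilibrium (private): 49.50 + 1.87q = 83.31 - 2.98q → q_m = 6.9711.
Total external cost = MEC × q_m = 20.12 × 6.9711 = 140.2585.

140.26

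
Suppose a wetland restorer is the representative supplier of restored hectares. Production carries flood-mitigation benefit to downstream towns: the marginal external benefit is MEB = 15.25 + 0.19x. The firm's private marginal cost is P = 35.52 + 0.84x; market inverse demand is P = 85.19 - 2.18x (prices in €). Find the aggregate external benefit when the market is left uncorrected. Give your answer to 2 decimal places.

€276.51

Market equilibrium (private): 35.52 + 0.84x = 85.19 - 2.18x → x_m = 16.4470.
Total external benefit = ∫₀^{x_m} (15.25 + 0.19x) dx = 15.25×16.4470 + ½×0.19×16.4470² = 276.5146.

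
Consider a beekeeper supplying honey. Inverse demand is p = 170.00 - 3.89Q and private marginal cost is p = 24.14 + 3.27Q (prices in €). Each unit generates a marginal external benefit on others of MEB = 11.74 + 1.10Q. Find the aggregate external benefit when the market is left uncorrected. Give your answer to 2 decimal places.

Market equilibrium (private): 24.14 + 3.27Q = 170.00 - 3.89Q → Q_m = 20.3715.
Total external benefit = ∫₀^{Q_m} (11.74 + 1.10Q) dQ = 11.74×20.3715 + ½×1.10×20.3715² = 467.4103.

€467.41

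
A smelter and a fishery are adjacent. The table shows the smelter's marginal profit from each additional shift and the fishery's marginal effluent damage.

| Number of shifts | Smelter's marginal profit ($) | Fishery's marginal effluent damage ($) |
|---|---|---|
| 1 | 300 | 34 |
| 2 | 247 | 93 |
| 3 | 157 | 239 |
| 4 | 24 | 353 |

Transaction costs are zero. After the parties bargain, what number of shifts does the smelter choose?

Bargaining reaches the level where marginal profit last exceeds marginal effluent damage.
That holds through level 2 (247 ≥ 93) but not at 3 (157 < 239).

2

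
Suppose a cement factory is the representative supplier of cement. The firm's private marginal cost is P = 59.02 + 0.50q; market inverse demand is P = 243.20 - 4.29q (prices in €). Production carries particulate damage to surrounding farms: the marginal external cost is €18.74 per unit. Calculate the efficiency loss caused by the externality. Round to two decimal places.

Market equilibrium (private): 59.02 + 0.50q = 243.20 - 4.29q → q_m = 38.4509.
Social marginal cost = private MC + MEC = 77.76 + 0.50q.
Set SMC = demand: 77.76 + 0.50q = 243.20 - 4.29q → q* = 34.5386.
Height of the DWL triangle at q_m is SMC(q_m) − demand(q_m) = MEC(q_m) = 18.7400.
DWL = ½ × 3.9123 × 18.7400 = 36.6583.

DWL = €36.66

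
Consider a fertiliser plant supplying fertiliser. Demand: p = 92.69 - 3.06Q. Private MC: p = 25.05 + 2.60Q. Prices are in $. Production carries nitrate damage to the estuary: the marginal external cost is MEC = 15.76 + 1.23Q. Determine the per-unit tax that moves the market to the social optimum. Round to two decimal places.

tax = $25.02 per unit

Social marginal cost = private MC + MEC = 40.81 + 3.83Q.
Set SMC = demand: 40.81 + 3.83Q = 92.69 - 3.06Q → Q* = 7.5298.
The Pigouvian tax equals MEC at Q*: 15.76 + 1.23×7.5298 = 25.0217.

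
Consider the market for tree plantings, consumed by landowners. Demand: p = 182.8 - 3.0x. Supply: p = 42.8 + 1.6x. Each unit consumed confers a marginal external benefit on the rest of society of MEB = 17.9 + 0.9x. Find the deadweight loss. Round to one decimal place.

Market equilibrium (private): 42.8 + 1.6x = 182.8 - 3.0x → x_m = 30.4348.
Social marginal benefit = demand + MEB = 200.7 - 2.1x.
Set SMB = MC: 200.7 - 2.1x = 42.8 + 1.6x → x* = 42.6757.
Height of the DWL triangle at x_m is SMB(x_m) − MC(x_m) = MEB(x_m) = 45.2913.
DWL = ½ × 12.2409 × 45.2913 = 277.2031.

DWL = 277.2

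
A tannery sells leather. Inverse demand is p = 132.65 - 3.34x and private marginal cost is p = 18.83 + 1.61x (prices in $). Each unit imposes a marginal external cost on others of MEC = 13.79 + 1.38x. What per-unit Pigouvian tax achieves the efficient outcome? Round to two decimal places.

tax = $35.60 per unit

Social marginal cost = private MC + MEC = 32.62 + 2.99x.
Set SMC = demand: 32.62 + 2.99x = 132.65 - 3.34x → x* = 15.8025.
The Pigouvian tax equals MEC at x*: 13.79 + 1.38×15.8025 = 35.5975.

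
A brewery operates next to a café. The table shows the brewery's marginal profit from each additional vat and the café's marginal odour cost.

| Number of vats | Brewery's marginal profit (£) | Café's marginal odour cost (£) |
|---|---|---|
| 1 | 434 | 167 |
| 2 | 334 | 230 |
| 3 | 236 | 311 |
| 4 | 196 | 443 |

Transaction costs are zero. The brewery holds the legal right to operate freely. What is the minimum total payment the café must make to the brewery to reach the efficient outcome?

Left alone the brewery would choose level 4 (marginal profit stays positive).
Efficient level: k* = 2 (marginal profit ≥ marginal odour cost through 2).
The café must at least cover the brewery's forgone profit from cutting 4→2: 236 + 196 = 432.

£432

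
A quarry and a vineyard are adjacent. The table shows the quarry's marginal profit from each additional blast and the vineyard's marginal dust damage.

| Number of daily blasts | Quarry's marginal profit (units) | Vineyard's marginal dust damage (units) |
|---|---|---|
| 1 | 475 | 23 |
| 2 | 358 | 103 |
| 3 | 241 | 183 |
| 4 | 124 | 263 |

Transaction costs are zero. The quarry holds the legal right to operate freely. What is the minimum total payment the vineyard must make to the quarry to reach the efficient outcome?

124

Left alone the quarry would choose level 4 (marginal profit stays positive).
Efficient level: k* = 3 (marginal profit ≥ marginal dust damage through 3).
The vineyard must at least cover the quarry's forgone profit from cutting 4→3: 124 = 124.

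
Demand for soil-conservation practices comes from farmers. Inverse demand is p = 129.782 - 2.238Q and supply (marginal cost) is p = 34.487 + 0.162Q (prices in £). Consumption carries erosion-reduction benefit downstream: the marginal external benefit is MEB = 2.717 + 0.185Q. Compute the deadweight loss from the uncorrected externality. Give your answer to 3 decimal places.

DWL = £22.857

Market equilibrium (private): 34.487 + 0.162Q = 129.782 - 2.238Q → Q_m = 39.7063.
Social marginal benefit = demand + MEB = 132.499 - 2.053Q.
Set SMB = MC: 132.499 - 2.053Q = 34.487 + 0.162Q → Q* = 44.2492.
The loss is the area between SMB and MC from Q* to Q_m; with linear curves that's a triangle of height MEB(Q_m).
DWL = ½ × 4.5429 × 10.0627 = 22.8569.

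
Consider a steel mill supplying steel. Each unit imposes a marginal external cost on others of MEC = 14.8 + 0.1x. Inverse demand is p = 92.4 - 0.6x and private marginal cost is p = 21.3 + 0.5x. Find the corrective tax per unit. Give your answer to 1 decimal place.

Social marginal cost = private MC + MEC = 36.1 + 0.6x.
Set SMC = demand: 36.1 + 0.6x = 92.4 - 0.6x → x* = 46.9167.
The Pigouvian tax equals MEC at x*: 14.8 + 0.1×46.9167 = 19.4917.

tax = 19.5 per unit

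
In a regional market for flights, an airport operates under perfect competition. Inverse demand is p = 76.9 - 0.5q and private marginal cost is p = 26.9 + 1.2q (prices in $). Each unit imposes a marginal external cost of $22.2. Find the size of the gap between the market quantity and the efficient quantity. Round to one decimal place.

Market equilibrium (private): 26.9 + 1.2q = 76.9 - 0.5q → q_m = 29.4118.
Social marginal cost = private MC + MEC = 49.1 + 1.2q.
Set SMC = demand: 49.1 + 1.2q = 76.9 - 0.5q → q* = 16.3529.
Gap = |29.4118 − 16.3529| = 13.0589.

13.1 units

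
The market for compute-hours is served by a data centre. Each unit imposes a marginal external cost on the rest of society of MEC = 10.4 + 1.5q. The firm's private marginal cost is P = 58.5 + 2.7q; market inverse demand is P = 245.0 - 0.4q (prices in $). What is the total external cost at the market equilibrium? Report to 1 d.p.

Market equilibrium (private): 58.5 + 2.7q = 245.0 - 0.4q → q_m = 60.1613.
Total external cost = ∫₀^{q_m} (10.4 + 1.5q) dq = 10.4×60.1613 + ½×1.5×60.1613² = 3340.2140.

$3340.2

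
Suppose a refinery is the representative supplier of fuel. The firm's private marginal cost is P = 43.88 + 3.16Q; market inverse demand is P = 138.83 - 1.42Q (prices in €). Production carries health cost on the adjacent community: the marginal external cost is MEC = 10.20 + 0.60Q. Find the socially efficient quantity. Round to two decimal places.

Q* = 16.36

Social marginal cost = private MC + MEC = 54.08 + 3.76Q.
Set SMC = demand: 54.08 + 3.76Q = 138.83 - 1.42Q → Q* = 16.3610.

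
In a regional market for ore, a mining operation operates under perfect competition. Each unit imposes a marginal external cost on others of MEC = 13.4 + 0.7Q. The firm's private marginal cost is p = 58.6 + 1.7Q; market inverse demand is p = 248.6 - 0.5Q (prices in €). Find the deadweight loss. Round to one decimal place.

DWL = €940.4

Market equilibrium (private): 58.6 + 1.7Q = 248.6 - 0.5Q → Q_m = 86.3636.
Social marginal cost = private MC + MEC = 72.0 + 2.4Q.
Set SMC = demand: 72.0 + 2.4Q = 248.6 - 0.5Q → Q* = 60.8966.
Between Q* and Q_m the wedge SMC − demand runs linearly from 0 to MEC(Q_m), so the loss is a triangle.
DWL = ½ × 25.4670 × 73.8545 = 940.4263.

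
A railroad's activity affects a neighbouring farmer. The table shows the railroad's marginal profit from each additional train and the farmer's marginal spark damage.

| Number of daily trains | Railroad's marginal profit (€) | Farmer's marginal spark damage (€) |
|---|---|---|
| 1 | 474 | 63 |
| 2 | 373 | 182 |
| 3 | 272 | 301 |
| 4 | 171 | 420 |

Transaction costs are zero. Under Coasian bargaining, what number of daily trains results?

2

Bargaining reaches the level where marginal profit last exceeds marginal spark damage.
That holds through level 2 (373 ≥ 182) but not at 3 (272 < 301).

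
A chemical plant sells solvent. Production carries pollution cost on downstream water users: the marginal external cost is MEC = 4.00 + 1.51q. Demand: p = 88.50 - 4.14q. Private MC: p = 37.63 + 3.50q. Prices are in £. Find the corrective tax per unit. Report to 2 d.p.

tax = £11.73 per unit

Social marginal cost = private MC + MEC = 41.63 + 5.01q.
Set SMC = demand: 41.63 + 5.01q = 88.50 - 4.14q → q* = 5.1224.
The Pigouvian tax equals MEC at q*: 4.00 + 1.51×5.1224 = 11.7348.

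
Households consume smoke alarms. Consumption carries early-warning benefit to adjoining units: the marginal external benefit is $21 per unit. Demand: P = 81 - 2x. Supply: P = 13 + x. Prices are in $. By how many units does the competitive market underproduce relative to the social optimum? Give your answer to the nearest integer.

7 units

Market equilibrium (private): 13 + x = 81 - 2x → x_m = 22.6667.
Social marginal benefit = demand + MEB = 102 - 2x.
Set SMB = MC: 102 - 2x = 13 + x → x* = 29.6667.
Gap = |22.6667 − 29.6667| = 7.0000.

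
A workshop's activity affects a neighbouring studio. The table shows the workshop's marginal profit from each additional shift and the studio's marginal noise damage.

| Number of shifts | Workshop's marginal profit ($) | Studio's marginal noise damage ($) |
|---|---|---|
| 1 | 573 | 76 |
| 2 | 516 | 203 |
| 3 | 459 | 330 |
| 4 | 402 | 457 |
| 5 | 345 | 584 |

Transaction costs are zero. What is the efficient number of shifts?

Bargaining reaches the level where marginal profit last exceeds marginal noise damage.
That holds through level 3 (459 ≥ 330) but not at 4 (402 < 457).

3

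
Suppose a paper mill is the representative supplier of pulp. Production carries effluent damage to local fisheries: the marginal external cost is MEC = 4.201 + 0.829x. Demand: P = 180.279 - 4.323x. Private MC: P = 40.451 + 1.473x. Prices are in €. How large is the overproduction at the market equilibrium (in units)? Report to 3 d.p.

3.653 units

Market equilibrium (private): 40.451 + 1.473x = 180.279 - 4.323x → x_m = 24.1249.
Social marginal cost = private MC + MEC = 44.652 + 2.302x.
Set SMC = demand: 44.652 + 2.302x = 180.279 - 4.323x → x* = 20.4720.
Gap = |24.1249 − 20.4720| = 3.6529.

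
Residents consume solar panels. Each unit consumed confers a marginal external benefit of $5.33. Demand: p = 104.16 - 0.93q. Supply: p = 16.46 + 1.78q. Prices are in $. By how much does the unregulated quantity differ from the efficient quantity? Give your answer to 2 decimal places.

Market equilibrium (private): 16.46 + 1.78q = 104.16 - 0.93q → q_m = 32.3616.
Social marginal benefit = demand + MEB = 109.49 - 0.93q.
Set SMB = MC: 109.49 - 0.93q = 16.46 + 1.78q → q* = 34.3284.
Gap = |32.3616 − 34.3284| = 1.9668.

1.97 units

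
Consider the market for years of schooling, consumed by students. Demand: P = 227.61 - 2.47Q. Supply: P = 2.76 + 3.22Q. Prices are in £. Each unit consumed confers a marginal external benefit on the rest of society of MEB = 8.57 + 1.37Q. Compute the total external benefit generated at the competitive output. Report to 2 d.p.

£1408.33

Market equilibrium (private): 2.76 + 3.22Q = 227.61 - 2.47Q → Q_m = 39.5167.
Total external benefit = ∫₀^{Q_m} (8.57 + 1.37Q) dQ = 8.57×39.5167 + ½×1.37×39.5167² = 1408.3333.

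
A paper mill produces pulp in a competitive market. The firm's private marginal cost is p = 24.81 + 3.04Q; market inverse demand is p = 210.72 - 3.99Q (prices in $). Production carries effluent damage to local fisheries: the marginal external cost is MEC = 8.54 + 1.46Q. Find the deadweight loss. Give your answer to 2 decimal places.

Market equilibrium (private): 24.81 + 3.04Q = 210.72 - 3.99Q → Q_m = 26.4452.
Social marginal cost = private MC + MEC = 33.35 + 4.50Q.
Set SMC = demand: 33.35 + 4.50Q = 210.72 - 3.99Q → Q* = 20.8916.
Height of the DWL triangle at Q_m is SMC(Q_m) − demand(Q_m) = MEC(Q_m) = 47.1500.
DWL = ½ × 5.5536 × 47.1500 = 130.9261.

DWL = $130.93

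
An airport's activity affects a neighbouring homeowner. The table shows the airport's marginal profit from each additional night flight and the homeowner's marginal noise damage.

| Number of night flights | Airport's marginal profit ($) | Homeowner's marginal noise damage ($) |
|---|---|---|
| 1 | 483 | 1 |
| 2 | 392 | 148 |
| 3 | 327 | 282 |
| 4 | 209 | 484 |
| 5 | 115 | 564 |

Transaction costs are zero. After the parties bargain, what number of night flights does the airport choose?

Bargaining reaches the level where marginal profit last exceeds marginal noise damage.
That holds through level 3 (327 ≥ 282) but not at 4 (209 < 484).

3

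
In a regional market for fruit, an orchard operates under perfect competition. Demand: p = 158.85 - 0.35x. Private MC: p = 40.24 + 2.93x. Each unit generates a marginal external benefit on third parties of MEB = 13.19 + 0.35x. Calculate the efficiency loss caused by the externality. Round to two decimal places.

Market equilibrium (private): 40.24 + 2.93x = 158.85 - 0.35x → x_m = 36.1616.
Social marginal cost = private MC − MEB = 27.05 + 2.58x.
Set SMC = demand: 27.05 + 2.58x = 158.85 - 0.35x → x* = 44.9829.
The loss is the area between SMC and demand from x* to x_m; with linear curves that's a triangle of height MEB(x_m).
DWL = ½ × 8.8213 × 25.8466 = 114.0003.

DWL = 114.00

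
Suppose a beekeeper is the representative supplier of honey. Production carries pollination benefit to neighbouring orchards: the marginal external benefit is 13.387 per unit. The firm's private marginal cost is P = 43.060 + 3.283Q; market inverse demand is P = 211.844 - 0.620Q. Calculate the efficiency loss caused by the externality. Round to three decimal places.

DWL = 22.958

Market equilibrium (private): 43.060 + 3.283Q = 211.844 - 0.620Q → Q_m = 43.2447.
Social marginal cost = private MC − MEB = 29.673 + 3.283Q.
Set SMC = demand: 29.673 + 3.283Q = 211.844 - 0.620Q → Q* = 46.6746.
The welfare-loss triangle has base |Q_m − Q*| and height MEB(Q_m) (the vertical gap between SMC and demand is zero at Q* and MEB at Q_m).
DWL = ½ × 3.4299 × 13.3870 = 22.9580.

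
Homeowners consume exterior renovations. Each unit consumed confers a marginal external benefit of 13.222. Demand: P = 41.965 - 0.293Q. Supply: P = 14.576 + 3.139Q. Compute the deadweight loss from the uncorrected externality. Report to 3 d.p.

Market equilibrium (private): 14.576 + 3.139Q = 41.965 - 0.293Q → Q_m = 7.9805.
Social marginal benefit = demand + MEB = 55.187 - 0.293Q.
Set SMB = MC: 55.187 - 0.293Q = 14.576 + 3.139Q → Q* = 11.8330.
The loss is the area between SMB and MC from Q* to Q_m; with linear curves that's a triangle of height MEB(Q_m).
DWL = ½ × 3.8525 × 13.2220 = 25.4689.

DWL = 25.469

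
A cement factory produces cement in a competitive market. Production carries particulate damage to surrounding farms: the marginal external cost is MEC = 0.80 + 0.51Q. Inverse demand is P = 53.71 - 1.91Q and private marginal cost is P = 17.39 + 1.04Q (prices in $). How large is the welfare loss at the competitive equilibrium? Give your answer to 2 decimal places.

DWL = $7.24

Market equilibrium (private): 17.39 + 1.04Q = 53.71 - 1.91Q → Q_m = 12.3119.
Social marginal cost = private MC + MEC = 18.19 + 1.55Q.
Set SMC = demand: 18.19 + 1.55Q = 53.71 - 1.91Q → Q* = 10.2659.
The welfare-loss triangle has base |Q_m − Q*| and height MEC(Q_m) (the vertical gap between SMC and demand is zero at Q* and MEC at Q_m).
DWL = ½ × 2.0460 × 7.0791 = 7.2419.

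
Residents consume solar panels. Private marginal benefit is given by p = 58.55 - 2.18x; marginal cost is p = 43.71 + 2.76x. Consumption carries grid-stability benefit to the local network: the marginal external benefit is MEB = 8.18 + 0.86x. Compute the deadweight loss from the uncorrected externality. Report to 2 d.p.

Market equilibrium (private): 43.71 + 2.76x = 58.55 - 2.18x → x_m = 3.0040.
Social marginal benefit = demand + MEB = 66.73 - 1.32x.
Set SMB = MC: 66.73 - 1.32x = 43.71 + 2.76x → x* = 5.6422.
The welfare-loss triangle has base |x_m − x*| and height MEB(x_m) (the vertical gap between SMB and MC is zero at x* and MEB at x_m).
DWL = ½ × 2.6382 × 10.7635 = 14.1981.

DWL = 14.20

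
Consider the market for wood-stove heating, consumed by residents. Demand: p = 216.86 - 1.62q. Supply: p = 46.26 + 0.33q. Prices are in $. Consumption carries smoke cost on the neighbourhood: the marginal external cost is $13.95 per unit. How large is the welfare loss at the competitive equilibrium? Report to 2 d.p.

DWL = $49.90

Market equilibrium (private): 46.26 + 0.33q = 216.86 - 1.62q → q_m = 87.4872.
Social marginal benefit = demand − MEC = 202.91 - 1.62q.
Set SMB = MC: 202.91 - 1.62q = 46.26 + 0.33q → q* = 80.3333.
Between q* and q_m the wedge MC − SMB runs linearly from 0 to MEC(q_m), so the loss is a triangle.
DWL = ½ × 7.1539 × 13.9500 = 49.8985.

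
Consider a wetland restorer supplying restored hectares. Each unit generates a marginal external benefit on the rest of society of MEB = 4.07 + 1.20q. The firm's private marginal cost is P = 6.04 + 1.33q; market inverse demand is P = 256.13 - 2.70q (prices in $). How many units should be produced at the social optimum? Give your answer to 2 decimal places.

Social marginal cost = private MC − MEB = 1.97 + 0.13q.
Set SMC = demand: 1.97 + 0.13q = 256.13 - 2.70q → q* = 89.8092.

q* = 89.81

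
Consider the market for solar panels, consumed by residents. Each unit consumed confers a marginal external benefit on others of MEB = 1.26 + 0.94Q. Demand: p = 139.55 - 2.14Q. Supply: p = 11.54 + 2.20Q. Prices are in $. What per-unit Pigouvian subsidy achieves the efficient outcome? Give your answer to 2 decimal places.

subsidy = $37.00 per unit

Social marginal benefit = demand + MEB = 140.81 - 1.20Q.
Set SMB = MC: 140.81 - 1.20Q = 11.54 + 2.20Q → Q* = 38.0206.
The Pigouvian subsidy equals MEB at Q*: 1.26 + 0.94×38.0206 = 36.9994.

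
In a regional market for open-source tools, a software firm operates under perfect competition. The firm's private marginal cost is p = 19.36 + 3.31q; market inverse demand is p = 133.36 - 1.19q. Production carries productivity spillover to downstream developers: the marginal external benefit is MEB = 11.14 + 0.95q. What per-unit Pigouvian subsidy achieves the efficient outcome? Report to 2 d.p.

subsidy = 44.63 per unit

Social marginal cost = private MC − MEB = 8.22 + 2.36q.
Set SMC = demand: 8.22 + 2.36q = 133.36 - 1.19q → q* = 35.2507.
The Pigouvian subsidy equals MEB at q*: 11.14 + 0.95×35.2507 = 44.6282.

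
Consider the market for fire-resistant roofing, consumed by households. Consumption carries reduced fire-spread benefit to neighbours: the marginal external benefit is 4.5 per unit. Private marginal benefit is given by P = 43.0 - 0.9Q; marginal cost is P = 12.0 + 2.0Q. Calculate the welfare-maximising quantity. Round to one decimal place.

Q* = 12.2

Social marginal benefit = demand + MEB = 47.5 - 0.9Q.
Set SMB = MC: 47.5 - 0.9Q = 12.0 + 2.0Q → Q* = 12.2414.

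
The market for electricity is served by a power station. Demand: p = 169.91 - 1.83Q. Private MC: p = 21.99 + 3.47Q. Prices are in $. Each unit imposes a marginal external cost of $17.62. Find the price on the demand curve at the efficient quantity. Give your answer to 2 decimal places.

Social marginal cost = private MC + MEC = 39.61 + 3.47Q.
Set SMC = demand: 39.61 + 3.47Q = 169.91 - 1.83Q → Q* = 24.5849.
Consumer price on the demand curve at Q*: 169.91 − 1.83×24.5849 = 124.9196.

P = $124.92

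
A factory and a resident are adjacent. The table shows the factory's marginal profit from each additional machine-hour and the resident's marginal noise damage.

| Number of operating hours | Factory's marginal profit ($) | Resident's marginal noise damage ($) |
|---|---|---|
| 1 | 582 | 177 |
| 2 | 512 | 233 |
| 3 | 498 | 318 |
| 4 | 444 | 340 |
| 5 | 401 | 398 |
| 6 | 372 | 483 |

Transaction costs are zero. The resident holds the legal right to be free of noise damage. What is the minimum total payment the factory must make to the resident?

$1466

Efficient level: marginal profit ≥ marginal noise damage through level 5, so k* = 5.
With the resident holding the right, the factory must at least compensate total damage at k*: 177 + 233 + 318 + 340 + 398 = 1466.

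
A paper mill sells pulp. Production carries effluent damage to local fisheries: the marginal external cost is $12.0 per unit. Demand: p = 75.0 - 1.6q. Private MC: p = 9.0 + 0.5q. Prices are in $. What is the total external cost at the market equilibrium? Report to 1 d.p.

Market equilibrium (private): 9.0 + 0.5q = 75.0 - 1.6q → q_m = 31.4286.
Total external cost = MEC × q_m = 12.0 × 31.4286 = 377.1432.

$377.1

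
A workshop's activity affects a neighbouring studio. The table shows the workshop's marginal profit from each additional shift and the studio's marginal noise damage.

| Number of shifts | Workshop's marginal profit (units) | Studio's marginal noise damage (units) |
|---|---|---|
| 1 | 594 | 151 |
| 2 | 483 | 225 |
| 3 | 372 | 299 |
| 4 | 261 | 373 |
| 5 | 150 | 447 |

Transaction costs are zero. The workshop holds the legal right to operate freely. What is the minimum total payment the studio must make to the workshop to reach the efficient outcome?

Left alone the workshop would choose level 5 (marginal profit stays positive).
Efficient level: k* = 3 (marginal profit ≥ marginal noise damage through 3).
The studio must at least cover the workshop's forgone profit from cutting 5→3: 261 + 150 = 411.

411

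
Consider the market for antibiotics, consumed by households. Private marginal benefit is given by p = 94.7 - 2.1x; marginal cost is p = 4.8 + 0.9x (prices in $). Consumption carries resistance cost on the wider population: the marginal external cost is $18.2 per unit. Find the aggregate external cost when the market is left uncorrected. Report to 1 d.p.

$545.4

Market equilibrium (private): 4.8 + 0.9x = 94.7 - 2.1x → x_m = 29.9667.
Total external cost = MEC × x_m = 18.2 × 29.9667 = 545.3939.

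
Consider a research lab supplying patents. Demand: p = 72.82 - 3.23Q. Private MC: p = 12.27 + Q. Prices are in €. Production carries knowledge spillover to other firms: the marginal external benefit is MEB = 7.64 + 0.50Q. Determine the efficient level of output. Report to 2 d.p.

Q* = 18.28

Social marginal cost = private MC − MEB = 4.63 + 0.50Q.
Set SMC = demand: 4.63 + 0.50Q = 72.82 - 3.23Q → Q* = 18.2815.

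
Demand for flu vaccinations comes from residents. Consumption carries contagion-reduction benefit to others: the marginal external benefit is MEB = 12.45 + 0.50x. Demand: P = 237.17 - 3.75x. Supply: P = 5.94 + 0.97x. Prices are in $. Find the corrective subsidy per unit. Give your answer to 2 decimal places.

subsidy = $41.32 per unit

Social marginal benefit = demand + MEB = 249.62 - 3.25x.
Set SMB = MC: 249.62 - 3.25x = 5.94 + 0.97x → x* = 57.7441.
The Pigouvian subsidy equals MEB at x*: 12.45 + 0.50×57.7441 = 41.3221.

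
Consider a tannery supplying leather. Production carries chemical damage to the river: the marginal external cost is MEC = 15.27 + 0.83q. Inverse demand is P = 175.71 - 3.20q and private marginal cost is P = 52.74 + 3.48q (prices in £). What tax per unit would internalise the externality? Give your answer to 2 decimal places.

tax = £27.17 per unit

Social marginal cost = private MC + MEC = 68.01 + 4.31q.
Set SMC = demand: 68.01 + 4.31q = 175.71 - 3.20q → q* = 14.3409.
The Pigouvian tax equals MEC at q*: 15.27 + 0.83×14.3409 = 27.1729.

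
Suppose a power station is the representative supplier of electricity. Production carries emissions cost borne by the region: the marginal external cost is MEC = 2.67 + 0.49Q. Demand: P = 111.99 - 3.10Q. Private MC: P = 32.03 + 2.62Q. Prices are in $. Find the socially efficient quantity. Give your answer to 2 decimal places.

Social marginal cost = private MC + MEC = 34.70 + 3.11Q.
Set SMC = demand: 34.70 + 3.11Q = 111.99 - 3.10Q → Q* = 12.4461.

Q* = 12.45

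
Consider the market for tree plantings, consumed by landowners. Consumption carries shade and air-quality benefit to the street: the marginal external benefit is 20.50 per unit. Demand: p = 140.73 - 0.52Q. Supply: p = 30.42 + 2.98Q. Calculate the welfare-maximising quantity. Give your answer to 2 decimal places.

Social marginal benefit = demand + MEB = 161.23 - 0.52Q.
Set SMB = MC: 161.23 - 0.52Q = 30.42 + 2.98Q → Q* = 37.3743.

Q* = 37.37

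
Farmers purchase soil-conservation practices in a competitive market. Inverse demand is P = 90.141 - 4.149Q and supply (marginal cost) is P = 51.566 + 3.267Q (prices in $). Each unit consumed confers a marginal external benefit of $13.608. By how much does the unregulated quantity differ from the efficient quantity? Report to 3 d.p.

Market equilibrium (private): 51.566 + 3.267Q = 90.141 - 4.149Q → Q_m = 5.2016.
Social marginal benefit = demand + MEB = 103.749 - 4.149Q.
Set SMB = MC: 103.749 - 4.149Q = 51.566 + 3.267Q → Q* = 7.0365.
Gap = |5.2016 − 7.0365| = 1.8349.

1.835 units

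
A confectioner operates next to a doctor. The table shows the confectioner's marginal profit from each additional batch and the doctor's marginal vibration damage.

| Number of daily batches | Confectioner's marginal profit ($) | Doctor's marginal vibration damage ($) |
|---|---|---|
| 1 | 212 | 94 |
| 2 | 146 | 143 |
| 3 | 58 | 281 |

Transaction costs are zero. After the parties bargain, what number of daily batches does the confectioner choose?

Bargaining reaches the level where marginal profit last exceeds marginal vibration damage.
That holds through level 2 (146 ≥ 143) but not at 3 (58 < 281).

2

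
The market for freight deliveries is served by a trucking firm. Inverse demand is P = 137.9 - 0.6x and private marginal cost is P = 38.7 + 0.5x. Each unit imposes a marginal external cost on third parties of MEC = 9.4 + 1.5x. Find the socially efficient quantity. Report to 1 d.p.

Social marginal cost = private MC + MEC = 48.1 + 2.0x.
Set SMC = demand: 48.1 + 2.0x = 137.9 - 0.6x → x* = 34.5385.

x* = 34.5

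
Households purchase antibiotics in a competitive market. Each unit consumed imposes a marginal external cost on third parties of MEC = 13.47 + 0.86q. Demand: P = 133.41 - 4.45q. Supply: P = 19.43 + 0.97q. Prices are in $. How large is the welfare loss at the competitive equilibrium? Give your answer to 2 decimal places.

DWL = $79.28

Market equilibrium (private): 19.43 + 0.97q = 133.41 - 4.45q → q_m = 21.0295.
Social marginal benefit = demand − MEC = 119.94 - 5.31q.
Set SMB = MC: 119.94 - 5.31q = 19.43 + 0.97q → q* = 16.0048.
Height of the DWL triangle at q_m is MC(q_m) − SMB(q_m) = MEC(q_m) = 31.5554.
DWL = ½ × 5.0247 × 31.5554 = 79.2782.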